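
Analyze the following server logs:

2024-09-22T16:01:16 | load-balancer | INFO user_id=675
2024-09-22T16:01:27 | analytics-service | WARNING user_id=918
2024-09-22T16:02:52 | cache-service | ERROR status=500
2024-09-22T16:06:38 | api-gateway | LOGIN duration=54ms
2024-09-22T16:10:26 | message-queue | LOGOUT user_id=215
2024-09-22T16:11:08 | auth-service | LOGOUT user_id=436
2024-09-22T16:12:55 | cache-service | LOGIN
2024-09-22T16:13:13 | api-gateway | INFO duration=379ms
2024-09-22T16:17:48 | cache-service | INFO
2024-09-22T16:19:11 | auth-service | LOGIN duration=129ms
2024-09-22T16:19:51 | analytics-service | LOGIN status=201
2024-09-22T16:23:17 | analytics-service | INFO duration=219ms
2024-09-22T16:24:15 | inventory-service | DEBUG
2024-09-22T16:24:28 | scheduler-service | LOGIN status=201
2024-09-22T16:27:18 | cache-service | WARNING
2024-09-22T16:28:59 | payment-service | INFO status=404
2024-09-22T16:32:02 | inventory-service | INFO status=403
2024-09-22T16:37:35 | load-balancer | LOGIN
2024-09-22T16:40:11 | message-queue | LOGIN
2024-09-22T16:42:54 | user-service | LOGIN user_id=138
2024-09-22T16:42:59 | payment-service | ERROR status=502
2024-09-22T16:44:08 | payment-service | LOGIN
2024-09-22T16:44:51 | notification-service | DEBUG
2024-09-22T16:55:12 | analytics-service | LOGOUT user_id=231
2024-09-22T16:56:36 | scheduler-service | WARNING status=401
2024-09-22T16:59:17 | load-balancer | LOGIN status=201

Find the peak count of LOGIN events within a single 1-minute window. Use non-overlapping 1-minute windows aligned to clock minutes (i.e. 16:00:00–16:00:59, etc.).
2

To find the burst window:

1. Divide the log period into non-overlapping 1-minute windows starting at 16:00
2. Count LOGIN events in each window
3. Find the window with maximum count
4. Maximum events in a window: 2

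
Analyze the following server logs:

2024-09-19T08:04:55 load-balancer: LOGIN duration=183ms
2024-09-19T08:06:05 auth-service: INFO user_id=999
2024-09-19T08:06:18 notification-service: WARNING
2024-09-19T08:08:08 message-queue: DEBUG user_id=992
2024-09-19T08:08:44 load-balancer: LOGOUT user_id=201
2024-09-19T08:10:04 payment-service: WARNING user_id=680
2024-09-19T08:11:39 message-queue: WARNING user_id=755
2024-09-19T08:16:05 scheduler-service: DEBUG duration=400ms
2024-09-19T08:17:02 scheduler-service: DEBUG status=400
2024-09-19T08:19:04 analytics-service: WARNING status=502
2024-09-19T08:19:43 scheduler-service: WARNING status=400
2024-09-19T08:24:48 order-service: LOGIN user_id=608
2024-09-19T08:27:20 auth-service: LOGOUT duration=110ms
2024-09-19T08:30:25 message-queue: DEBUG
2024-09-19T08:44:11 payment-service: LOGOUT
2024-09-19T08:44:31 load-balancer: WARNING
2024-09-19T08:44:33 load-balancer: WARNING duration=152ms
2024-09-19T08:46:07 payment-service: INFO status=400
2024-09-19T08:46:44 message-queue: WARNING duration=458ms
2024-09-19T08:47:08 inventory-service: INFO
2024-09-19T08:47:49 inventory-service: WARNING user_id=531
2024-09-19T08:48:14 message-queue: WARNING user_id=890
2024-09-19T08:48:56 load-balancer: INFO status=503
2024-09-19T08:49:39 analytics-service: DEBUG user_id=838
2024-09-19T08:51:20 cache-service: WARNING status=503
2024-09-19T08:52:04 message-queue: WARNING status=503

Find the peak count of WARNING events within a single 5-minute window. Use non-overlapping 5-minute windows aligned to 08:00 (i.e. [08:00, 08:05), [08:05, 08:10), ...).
3

To find the burst window:

1. Divide the log period into non-overlapping 5-minute windows starting at 08:00
2. Count WARNING events in each window
3. Find the window with maximum count
4. Maximum events in a window: 3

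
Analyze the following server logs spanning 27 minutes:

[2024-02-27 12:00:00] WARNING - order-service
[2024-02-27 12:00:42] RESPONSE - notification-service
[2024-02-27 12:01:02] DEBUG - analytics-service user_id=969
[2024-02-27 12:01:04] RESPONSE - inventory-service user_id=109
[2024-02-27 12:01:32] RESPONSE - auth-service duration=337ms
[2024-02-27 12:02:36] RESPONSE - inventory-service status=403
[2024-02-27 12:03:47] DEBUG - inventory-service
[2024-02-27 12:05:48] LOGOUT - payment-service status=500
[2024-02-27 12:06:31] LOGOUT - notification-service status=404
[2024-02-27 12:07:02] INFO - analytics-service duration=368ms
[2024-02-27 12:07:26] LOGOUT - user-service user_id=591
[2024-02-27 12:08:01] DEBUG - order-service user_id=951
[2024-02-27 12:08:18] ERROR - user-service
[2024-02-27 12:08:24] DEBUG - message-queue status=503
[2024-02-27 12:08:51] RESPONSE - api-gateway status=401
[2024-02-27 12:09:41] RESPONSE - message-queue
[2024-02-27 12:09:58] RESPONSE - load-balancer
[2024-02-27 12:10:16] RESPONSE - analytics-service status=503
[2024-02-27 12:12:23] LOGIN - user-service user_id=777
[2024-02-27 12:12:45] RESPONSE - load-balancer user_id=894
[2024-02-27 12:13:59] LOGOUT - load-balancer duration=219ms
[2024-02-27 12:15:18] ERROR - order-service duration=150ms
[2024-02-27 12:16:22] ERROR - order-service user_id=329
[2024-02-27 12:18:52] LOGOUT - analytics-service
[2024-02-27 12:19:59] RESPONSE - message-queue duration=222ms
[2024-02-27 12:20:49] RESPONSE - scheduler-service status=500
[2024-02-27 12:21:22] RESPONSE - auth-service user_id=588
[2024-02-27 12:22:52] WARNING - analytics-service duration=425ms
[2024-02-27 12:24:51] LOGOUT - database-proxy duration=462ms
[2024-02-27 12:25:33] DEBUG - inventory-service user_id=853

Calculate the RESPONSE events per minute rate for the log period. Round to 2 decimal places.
0.44

To calculate the rate:

1. Count total RESPONSE events: 12
2. Total time period: 27 minutes
3. Rate = 12 / 27 = 0.44 events per minute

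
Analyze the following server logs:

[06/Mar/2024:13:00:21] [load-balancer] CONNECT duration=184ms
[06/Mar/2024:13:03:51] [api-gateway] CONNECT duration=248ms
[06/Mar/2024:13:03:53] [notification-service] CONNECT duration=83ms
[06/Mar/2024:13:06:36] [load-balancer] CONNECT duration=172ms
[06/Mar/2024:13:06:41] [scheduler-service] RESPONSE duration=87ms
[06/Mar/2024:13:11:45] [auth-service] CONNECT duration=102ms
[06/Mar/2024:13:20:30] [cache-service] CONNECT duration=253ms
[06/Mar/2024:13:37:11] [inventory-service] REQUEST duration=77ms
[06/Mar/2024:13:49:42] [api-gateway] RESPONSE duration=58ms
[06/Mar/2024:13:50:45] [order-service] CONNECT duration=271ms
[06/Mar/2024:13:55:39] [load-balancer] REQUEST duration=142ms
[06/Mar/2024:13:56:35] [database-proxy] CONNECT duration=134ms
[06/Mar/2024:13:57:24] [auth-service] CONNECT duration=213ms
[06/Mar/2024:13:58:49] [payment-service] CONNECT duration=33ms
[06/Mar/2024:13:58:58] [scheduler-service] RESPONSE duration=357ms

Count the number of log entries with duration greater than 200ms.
5

To count timeouts:

1. Threshold: 200ms
2. Extract duration from each log entry
3. Count entries where duration > 200
4. Timeout count: 5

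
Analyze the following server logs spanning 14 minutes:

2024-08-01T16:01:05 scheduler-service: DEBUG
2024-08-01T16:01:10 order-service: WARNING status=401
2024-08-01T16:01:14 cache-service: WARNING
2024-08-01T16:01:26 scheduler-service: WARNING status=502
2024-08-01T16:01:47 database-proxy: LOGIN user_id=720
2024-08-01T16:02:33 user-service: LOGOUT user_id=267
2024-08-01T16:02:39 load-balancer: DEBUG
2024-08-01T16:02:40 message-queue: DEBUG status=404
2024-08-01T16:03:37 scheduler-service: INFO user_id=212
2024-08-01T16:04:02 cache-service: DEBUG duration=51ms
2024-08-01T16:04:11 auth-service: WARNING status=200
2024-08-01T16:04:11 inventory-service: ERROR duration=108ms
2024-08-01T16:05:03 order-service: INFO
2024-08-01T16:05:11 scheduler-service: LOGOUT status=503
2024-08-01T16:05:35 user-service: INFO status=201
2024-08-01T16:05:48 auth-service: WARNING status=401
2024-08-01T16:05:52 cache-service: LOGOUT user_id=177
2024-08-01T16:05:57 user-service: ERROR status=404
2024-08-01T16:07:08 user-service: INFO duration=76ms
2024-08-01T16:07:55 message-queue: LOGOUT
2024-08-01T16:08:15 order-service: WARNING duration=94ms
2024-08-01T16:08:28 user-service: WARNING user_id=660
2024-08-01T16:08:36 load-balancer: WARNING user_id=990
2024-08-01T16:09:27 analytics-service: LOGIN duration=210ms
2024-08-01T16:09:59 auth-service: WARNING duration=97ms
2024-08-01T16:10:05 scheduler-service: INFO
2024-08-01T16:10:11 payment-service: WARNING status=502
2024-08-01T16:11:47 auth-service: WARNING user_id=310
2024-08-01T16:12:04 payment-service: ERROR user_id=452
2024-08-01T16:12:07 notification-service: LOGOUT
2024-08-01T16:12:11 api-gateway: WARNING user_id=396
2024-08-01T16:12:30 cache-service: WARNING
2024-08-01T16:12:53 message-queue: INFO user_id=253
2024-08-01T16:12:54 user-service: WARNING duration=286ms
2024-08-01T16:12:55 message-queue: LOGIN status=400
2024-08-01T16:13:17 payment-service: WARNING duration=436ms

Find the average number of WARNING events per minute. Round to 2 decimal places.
1.07

To calculate the rate:

1. Count total WARNING events: 15
2. Total time period: 14 minutes
3. Rate = 15 / 14 = 1.07 events per minute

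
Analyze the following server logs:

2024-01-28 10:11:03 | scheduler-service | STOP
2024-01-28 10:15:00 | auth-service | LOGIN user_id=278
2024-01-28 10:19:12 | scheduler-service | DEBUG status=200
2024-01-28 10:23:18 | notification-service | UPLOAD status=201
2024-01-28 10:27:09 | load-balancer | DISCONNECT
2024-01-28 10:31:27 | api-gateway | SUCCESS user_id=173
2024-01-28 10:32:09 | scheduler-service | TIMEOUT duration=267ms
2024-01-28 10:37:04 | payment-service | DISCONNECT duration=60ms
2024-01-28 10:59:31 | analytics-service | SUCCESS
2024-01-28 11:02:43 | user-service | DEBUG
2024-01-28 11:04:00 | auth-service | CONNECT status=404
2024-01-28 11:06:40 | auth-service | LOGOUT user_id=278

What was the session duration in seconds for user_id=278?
3100

To calculate session duration:

1. Find LOGIN event for user_id=278: 2024-01-28 10:15:00
2. Find LOGOUT event for user_id=278: 2024-01-28 11:06:40
3. Session duration: 2024-01-28 11:06:40 - 2024-01-28 10:15:00 = 3100 seconds (51 minutes)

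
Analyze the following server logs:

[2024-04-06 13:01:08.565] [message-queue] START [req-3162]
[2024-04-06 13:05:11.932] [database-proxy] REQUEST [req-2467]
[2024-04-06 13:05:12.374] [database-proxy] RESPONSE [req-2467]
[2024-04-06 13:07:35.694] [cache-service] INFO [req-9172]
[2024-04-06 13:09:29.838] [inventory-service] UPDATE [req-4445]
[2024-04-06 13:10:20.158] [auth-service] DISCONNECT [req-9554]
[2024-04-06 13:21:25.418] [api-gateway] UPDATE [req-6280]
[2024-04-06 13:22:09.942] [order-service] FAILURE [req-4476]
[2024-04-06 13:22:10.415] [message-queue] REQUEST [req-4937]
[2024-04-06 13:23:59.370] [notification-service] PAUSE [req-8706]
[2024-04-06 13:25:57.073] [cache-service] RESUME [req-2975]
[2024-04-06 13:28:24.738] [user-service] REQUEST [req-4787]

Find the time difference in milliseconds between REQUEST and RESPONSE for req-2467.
442

To calculate latency:

1. Find REQUEST with id req-2467: 2024-04-06 13:05:11.932
2. Find RESPONSE with id req-2467: 2024-04-06 13:05:12.374
3. Latency: 2024-04-06 13:05:12.374 - 2024-04-06 13:05:11.932 = 442ms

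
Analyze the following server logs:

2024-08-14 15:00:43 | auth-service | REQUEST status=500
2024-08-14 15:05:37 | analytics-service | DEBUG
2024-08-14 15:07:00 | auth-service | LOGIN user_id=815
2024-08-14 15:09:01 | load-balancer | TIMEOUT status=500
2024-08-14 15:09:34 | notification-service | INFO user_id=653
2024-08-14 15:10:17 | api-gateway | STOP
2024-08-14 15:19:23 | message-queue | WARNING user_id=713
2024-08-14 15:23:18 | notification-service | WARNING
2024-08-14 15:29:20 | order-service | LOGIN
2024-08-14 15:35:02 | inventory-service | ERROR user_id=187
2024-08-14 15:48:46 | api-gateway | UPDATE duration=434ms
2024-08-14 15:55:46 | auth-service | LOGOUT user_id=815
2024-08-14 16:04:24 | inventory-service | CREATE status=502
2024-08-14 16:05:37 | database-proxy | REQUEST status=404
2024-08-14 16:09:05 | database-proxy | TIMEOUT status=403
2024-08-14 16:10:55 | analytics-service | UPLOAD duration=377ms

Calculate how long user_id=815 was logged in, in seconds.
2926

To calculate session duration:

1. Find LOGIN event for user_id=815: 2024-08-14 15:07:00
2. Find LOGOUT event for user_id=815: 2024-08-14 15:55:46
3. Session duration: 2024-08-14 15:55:46 - 2024-08-14 15:07:00 = 2926 seconds (48 minutes)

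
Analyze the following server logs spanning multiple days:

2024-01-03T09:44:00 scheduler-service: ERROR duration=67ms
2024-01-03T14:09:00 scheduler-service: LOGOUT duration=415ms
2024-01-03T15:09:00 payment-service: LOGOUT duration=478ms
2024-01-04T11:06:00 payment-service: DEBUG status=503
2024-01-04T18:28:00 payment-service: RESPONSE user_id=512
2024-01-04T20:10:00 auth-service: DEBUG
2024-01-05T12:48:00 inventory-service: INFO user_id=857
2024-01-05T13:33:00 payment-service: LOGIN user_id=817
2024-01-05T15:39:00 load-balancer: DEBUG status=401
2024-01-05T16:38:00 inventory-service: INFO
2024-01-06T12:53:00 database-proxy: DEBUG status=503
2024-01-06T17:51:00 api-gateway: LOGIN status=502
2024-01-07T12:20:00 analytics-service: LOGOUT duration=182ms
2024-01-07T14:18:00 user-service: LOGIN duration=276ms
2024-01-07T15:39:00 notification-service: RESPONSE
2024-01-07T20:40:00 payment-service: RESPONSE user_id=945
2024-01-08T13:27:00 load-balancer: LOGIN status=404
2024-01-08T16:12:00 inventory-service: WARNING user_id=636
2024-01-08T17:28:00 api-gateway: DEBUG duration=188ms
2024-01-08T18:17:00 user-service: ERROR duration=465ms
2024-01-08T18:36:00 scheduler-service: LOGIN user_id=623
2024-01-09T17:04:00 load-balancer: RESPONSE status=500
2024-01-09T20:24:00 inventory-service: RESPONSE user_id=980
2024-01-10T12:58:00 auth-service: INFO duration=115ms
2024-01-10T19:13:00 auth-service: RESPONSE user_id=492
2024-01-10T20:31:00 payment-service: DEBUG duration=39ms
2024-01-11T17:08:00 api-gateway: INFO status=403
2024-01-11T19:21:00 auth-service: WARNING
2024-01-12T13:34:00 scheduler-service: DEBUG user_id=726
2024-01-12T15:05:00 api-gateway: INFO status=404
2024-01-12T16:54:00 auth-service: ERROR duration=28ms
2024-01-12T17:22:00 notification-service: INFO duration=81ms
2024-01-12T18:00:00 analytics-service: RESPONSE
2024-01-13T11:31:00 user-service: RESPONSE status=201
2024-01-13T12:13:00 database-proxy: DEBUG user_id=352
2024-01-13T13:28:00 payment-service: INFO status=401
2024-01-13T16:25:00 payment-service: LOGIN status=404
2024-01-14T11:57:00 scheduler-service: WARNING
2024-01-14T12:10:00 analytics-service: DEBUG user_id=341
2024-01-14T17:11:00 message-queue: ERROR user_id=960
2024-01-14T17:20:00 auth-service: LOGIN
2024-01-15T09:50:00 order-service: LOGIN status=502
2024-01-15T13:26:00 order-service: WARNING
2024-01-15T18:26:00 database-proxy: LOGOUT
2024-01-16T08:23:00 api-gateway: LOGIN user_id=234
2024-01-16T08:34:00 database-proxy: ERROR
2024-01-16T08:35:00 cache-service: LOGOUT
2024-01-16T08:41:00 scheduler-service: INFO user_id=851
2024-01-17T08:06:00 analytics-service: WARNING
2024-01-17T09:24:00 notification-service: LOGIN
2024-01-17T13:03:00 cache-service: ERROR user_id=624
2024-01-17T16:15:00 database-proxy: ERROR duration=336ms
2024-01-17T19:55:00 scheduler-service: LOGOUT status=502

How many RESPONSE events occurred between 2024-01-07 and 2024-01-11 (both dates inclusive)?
5

To filter by date range:

1. Date range: 2024-01-07 through 2024-01-11, both dates inclusive
2. Filter for RESPONSE events whose date falls in this range
3. Count matching events: 5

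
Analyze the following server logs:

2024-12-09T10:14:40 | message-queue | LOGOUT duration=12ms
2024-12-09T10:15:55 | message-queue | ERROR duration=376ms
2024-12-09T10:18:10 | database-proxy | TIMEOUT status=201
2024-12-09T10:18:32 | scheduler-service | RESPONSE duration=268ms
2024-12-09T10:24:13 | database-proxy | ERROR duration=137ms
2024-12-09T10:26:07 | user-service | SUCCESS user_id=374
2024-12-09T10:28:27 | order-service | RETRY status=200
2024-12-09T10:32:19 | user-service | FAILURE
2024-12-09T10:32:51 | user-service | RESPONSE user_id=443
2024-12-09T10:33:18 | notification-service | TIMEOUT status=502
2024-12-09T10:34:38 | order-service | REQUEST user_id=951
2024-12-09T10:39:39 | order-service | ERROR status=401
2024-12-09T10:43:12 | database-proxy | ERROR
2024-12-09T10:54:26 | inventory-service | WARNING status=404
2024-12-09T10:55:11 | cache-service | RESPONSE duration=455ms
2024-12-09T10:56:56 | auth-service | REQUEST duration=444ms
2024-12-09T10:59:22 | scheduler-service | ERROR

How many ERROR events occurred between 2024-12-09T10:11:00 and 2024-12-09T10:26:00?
2

To count events in the time window:

1. Window boundaries: 2024-12-09T10:11:00 to 2024-12-09T10:26:00
2. Filter for ERROR events within this window
3. Count matching events: 2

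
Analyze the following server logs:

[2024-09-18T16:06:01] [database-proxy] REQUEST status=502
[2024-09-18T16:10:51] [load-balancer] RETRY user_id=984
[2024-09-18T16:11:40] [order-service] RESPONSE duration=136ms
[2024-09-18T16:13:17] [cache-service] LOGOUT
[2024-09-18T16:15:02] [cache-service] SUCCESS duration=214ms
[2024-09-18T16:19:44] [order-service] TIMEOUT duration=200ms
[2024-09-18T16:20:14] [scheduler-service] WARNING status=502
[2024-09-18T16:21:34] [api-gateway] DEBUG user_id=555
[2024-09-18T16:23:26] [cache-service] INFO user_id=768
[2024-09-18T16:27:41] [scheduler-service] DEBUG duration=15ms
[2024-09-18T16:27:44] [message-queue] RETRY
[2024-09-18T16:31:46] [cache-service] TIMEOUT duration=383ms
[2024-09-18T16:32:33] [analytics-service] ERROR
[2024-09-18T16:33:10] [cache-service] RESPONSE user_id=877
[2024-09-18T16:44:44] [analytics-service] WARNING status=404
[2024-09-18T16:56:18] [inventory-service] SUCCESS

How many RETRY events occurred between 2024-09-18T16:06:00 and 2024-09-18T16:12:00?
1

To count events in the time window:

1. Window boundaries: 2024-09-18T16:06:00 to 2024-09-18T16:12:00
2. Filter for RETRY events within this window
3. Count matching events: 1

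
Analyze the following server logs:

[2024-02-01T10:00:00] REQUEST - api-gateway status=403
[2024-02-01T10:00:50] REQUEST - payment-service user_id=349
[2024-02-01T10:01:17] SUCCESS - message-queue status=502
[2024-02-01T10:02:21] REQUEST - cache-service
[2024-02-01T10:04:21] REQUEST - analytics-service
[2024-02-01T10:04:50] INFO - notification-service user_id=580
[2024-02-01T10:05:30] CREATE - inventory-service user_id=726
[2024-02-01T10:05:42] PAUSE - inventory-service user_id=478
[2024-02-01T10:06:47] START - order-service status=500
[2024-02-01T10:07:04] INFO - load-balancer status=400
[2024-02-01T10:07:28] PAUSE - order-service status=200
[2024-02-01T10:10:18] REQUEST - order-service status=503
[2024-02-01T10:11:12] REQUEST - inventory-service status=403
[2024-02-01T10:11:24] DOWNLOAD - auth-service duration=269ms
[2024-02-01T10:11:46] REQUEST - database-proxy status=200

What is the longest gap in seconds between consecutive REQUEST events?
357

To find the longest gap:

1. Extract all REQUEST events in chronological order
2. Calculate time differences between consecutive events
3. Find the maximum difference
4. Longest gap: 357 seconds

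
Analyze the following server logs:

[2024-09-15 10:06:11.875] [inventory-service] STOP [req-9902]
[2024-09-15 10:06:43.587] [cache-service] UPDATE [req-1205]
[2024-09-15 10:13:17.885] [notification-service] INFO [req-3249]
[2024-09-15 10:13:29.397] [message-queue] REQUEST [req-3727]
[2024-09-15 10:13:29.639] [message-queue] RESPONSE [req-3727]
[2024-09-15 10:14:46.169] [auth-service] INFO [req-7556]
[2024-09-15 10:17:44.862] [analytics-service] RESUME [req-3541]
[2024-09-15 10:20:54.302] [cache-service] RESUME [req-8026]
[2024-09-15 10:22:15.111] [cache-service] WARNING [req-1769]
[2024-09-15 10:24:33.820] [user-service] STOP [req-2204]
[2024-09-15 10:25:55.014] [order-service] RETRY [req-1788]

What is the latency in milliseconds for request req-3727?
242

To calculate latency:

1. Find REQUEST with id req-3727: 2024-09-15 10:13:29.397
2. Find RESPONSE with id req-3727: 2024-09-15 10:13:29.639
3. Latency: 2024-09-15 10:13:29.639 - 2024-09-15 10:13:29.397 = 242ms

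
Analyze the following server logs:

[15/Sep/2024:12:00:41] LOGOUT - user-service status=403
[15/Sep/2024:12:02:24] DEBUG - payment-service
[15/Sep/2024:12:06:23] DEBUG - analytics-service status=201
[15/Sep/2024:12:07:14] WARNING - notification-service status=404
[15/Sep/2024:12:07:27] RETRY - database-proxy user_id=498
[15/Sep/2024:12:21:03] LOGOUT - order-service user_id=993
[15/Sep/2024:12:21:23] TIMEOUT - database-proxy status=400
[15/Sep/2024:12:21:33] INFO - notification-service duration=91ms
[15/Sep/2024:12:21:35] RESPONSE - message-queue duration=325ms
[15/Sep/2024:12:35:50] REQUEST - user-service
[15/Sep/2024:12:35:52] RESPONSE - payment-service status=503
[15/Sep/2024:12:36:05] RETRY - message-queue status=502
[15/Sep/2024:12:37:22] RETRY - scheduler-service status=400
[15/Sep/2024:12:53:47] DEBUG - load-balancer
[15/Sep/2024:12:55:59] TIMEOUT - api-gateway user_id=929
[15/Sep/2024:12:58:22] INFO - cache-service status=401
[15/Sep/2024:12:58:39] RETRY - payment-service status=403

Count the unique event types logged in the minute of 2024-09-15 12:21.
4

To count unique event types:

1. Filter events in the minute starting at 2024-09-15 12:21
2. Extract event types from matching entries
3. Count unique types: 4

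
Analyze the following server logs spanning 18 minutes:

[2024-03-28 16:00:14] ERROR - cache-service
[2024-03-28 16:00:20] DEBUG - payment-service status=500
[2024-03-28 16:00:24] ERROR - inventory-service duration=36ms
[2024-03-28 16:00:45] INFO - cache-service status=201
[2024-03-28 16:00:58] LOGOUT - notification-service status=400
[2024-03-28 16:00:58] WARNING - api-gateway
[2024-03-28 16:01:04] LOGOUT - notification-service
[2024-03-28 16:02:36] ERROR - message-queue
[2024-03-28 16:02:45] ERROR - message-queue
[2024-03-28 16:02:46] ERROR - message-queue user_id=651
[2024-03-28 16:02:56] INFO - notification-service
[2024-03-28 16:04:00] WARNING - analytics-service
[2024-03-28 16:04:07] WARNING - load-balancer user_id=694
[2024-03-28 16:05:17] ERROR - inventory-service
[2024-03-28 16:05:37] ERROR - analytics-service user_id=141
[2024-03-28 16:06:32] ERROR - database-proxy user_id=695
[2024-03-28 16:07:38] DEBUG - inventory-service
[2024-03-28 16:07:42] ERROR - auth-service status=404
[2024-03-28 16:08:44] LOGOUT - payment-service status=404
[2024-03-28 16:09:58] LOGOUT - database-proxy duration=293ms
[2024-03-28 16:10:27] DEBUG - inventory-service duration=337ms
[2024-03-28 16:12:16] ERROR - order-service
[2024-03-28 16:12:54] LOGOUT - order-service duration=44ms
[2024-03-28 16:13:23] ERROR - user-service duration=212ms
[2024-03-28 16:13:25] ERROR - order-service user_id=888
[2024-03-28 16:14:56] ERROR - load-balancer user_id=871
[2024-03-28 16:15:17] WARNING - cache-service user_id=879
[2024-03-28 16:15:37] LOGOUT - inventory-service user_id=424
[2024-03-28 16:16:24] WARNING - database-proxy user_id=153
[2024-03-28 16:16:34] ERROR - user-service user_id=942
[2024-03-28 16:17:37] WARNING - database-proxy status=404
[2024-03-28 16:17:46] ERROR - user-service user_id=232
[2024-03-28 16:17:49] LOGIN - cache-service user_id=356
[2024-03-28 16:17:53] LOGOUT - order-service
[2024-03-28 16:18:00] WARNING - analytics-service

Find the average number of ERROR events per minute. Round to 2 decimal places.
0.83

To calculate the rate:

1. Count total ERROR events: 15
2. Total time period: 18 minutes
3. Rate = 15 / 18 = 0.83 events per minute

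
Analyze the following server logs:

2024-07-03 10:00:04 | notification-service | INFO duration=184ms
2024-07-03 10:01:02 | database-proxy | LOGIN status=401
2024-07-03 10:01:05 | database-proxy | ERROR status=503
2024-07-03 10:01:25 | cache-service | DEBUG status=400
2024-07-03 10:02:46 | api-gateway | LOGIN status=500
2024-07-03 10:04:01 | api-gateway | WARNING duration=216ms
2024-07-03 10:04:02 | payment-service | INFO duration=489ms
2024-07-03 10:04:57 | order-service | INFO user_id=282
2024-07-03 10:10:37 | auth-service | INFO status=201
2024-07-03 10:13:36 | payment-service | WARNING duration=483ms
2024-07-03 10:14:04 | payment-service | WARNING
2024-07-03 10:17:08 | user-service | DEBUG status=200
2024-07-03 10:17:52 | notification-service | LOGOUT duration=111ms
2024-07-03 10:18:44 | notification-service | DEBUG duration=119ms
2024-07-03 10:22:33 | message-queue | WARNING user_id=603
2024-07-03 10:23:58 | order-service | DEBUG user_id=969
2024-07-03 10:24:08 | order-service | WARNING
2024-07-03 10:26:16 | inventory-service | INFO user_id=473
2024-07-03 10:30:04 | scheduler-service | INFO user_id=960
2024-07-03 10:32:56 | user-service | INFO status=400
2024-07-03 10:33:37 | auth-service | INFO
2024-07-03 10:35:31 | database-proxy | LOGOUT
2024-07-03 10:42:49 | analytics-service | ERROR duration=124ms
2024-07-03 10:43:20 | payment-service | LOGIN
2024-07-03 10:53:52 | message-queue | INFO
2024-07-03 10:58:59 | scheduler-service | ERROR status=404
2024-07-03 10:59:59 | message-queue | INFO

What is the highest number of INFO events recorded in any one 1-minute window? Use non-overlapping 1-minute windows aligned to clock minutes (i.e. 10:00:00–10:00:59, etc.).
2

To find the burst window:

1. Divide the log period into non-overlapping 1-minute windows starting at 10:00
2. Count INFO events in each window
3. Find the window with maximum count
4. Maximum events in a window: 2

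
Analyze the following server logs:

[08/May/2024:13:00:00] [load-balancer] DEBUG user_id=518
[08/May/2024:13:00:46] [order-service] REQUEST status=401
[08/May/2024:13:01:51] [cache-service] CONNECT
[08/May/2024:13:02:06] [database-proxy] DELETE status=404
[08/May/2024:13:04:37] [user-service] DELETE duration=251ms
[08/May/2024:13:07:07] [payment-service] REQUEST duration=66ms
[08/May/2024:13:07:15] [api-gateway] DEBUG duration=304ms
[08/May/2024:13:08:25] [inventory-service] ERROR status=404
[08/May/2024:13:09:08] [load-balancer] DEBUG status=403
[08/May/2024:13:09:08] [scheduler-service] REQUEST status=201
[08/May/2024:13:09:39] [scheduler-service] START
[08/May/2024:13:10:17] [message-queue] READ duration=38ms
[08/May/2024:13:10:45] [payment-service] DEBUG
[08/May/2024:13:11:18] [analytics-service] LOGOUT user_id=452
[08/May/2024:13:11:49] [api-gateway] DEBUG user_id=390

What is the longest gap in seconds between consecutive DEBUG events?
435

To find the longest gap:

1. Extract all DEBUG events in chronological order
2. Calculate time differences between consecutive events
3. Find the maximum difference
4. Longest gap: 435 seconds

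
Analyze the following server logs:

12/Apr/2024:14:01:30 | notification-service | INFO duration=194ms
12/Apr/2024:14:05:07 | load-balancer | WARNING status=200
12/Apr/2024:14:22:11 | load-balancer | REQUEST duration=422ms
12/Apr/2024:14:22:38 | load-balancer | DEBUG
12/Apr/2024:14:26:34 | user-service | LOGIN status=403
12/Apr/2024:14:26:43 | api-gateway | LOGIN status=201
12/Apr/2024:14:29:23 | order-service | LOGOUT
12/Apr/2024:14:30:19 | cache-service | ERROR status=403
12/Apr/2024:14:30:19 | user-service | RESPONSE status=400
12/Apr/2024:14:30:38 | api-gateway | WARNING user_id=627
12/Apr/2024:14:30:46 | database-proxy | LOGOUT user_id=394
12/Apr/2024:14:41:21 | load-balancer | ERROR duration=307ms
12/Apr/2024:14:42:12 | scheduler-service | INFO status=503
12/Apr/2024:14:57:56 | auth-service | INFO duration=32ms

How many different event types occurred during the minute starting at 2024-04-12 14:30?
4

To count unique event types:

1. Filter events in the minute starting at 2024-04-12 14:30
2. Extract event types from matching entries
3. Count unique types: 4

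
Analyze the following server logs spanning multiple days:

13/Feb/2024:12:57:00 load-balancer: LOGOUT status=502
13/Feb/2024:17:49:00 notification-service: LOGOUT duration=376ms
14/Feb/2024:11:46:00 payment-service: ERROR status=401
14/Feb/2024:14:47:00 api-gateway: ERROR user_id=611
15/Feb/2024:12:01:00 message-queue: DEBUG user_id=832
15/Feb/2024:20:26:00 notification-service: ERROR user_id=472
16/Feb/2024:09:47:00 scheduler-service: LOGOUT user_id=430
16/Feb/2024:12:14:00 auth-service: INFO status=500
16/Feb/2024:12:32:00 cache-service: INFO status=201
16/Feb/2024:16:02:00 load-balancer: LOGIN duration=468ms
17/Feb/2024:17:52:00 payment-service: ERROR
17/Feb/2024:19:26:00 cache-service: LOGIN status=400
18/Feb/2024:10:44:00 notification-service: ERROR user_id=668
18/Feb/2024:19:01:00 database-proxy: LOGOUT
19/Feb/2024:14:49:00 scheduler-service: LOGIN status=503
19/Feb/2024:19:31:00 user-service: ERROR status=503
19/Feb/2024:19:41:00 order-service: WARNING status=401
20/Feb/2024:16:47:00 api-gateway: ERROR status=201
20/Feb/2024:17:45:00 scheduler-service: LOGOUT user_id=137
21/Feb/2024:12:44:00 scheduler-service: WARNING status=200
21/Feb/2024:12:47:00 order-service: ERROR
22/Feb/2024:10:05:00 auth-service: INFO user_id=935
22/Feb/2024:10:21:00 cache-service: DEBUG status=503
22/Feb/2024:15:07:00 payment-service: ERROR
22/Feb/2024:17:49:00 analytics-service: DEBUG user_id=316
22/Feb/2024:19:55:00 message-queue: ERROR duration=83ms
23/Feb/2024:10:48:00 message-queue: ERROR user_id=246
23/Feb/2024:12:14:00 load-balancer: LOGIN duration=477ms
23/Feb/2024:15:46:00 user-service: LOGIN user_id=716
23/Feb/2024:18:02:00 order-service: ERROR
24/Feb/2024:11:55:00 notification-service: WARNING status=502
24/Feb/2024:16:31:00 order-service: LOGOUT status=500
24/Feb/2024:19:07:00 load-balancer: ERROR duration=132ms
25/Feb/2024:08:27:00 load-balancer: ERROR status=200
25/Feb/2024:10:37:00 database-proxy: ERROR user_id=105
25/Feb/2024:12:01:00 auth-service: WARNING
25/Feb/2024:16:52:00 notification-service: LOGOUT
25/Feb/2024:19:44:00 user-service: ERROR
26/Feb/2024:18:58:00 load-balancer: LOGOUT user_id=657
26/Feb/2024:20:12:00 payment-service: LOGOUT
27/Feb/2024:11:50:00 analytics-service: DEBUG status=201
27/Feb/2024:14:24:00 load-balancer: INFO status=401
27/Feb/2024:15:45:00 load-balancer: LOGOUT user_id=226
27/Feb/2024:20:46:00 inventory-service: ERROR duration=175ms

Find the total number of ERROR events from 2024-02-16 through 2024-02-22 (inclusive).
7

To filter by date range:

1. Date range: 2024-02-16 through 2024-02-22, both dates inclusive
2. Filter for ERROR events whose date falls in this range
3. Count matching events: 7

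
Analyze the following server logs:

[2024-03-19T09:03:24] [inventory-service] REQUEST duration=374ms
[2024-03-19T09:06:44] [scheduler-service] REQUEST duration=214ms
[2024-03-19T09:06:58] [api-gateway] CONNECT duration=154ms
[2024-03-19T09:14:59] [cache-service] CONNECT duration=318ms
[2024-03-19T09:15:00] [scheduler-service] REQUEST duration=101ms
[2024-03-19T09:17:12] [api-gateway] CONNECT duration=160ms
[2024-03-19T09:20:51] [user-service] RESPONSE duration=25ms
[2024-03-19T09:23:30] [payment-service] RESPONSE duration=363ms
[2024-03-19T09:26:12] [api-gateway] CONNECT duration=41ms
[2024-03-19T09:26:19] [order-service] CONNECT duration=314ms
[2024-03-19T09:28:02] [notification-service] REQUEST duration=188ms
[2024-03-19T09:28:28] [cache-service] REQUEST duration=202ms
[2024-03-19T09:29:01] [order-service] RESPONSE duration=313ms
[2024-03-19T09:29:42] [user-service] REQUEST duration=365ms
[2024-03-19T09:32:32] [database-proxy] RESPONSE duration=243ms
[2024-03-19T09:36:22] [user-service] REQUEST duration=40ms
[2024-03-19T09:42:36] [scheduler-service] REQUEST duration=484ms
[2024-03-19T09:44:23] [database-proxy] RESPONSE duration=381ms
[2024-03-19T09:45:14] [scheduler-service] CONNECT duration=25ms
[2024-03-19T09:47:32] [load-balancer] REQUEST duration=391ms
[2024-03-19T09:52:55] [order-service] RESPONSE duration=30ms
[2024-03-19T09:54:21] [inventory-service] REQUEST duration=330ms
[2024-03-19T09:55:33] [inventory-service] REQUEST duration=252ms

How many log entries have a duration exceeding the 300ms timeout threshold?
10

To count timeouts:

1. Threshold: 300ms
2. Extract duration from each log entry
3. Count entries where duration > 300
4. Timeout count: 10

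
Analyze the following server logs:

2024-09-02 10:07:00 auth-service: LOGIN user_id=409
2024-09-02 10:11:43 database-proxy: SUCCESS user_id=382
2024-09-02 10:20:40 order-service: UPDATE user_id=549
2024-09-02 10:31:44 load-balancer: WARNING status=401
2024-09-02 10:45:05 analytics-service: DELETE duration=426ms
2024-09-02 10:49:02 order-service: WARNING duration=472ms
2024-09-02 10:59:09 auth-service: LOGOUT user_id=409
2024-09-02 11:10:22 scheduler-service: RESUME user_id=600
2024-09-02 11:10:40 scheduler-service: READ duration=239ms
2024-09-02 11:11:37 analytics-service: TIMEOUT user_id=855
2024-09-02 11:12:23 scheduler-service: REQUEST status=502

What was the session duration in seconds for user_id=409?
3129

To calculate session duration:

1. Find LOGIN event for user_id=409: 2024-09-02 10:07:00
2. Find LOGOUT event for user_id=409: 2024-09-02 10:59:09
3. Session duration: 2024-09-02 10:59:09 - 2024-09-02 10:07:00 = 3129 seconds (52 minutes)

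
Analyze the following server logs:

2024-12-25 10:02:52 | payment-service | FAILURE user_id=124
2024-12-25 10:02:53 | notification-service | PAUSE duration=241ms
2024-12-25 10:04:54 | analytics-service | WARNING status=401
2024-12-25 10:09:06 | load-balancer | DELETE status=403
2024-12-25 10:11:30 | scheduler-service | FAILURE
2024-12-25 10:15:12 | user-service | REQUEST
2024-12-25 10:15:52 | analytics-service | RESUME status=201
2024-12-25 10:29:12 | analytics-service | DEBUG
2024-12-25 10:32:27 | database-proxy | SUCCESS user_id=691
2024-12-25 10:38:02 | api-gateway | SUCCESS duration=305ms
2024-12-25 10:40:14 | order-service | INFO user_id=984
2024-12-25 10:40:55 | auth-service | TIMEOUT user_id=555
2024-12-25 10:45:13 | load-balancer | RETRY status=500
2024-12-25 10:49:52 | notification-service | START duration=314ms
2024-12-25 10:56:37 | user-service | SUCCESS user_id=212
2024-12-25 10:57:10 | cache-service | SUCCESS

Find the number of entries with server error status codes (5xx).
1

To find matching entries:

1. Pattern to match: server error status codes (5xx)
2. Scan each log entry for the pattern
3. Count matches: 1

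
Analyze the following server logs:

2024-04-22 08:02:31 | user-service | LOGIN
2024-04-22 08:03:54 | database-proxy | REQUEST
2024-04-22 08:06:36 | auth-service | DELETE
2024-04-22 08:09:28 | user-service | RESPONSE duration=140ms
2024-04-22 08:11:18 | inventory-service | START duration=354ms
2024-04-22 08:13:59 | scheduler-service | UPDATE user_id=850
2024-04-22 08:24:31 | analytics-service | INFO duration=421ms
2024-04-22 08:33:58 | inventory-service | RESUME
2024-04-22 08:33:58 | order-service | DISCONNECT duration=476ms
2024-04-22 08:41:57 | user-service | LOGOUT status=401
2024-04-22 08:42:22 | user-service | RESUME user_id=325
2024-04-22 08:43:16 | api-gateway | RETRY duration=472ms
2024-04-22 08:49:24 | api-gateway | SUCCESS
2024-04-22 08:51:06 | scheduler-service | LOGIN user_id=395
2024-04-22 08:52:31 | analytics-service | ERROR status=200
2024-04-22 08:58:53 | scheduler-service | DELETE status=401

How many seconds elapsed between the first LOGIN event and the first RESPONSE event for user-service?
417

To find the time between events:

1. Locate the first LOGIN event for user-service: 2024-04-22 08:02:31
2. Locate the first RESPONSE event for user-service: 2024-04-22 08:09:28
3. Calculate the difference: 2024-04-22 08:09:28 - 2024-04-22 08:02:31 = 417 seconds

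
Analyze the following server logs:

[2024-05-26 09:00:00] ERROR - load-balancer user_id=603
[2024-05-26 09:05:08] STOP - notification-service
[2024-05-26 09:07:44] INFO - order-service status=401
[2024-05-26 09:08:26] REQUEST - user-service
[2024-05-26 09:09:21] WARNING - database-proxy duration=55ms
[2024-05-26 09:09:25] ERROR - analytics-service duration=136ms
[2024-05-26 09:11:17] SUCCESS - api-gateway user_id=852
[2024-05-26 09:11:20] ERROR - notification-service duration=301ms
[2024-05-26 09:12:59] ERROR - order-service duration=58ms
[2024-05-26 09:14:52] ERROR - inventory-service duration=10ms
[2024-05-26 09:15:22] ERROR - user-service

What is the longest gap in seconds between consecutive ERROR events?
565

To find the longest gap:

1. Extract all ERROR events in chronological order
2. Calculate time differences between consecutive events
3. Find the maximum difference
4. Longest gap: 565 seconds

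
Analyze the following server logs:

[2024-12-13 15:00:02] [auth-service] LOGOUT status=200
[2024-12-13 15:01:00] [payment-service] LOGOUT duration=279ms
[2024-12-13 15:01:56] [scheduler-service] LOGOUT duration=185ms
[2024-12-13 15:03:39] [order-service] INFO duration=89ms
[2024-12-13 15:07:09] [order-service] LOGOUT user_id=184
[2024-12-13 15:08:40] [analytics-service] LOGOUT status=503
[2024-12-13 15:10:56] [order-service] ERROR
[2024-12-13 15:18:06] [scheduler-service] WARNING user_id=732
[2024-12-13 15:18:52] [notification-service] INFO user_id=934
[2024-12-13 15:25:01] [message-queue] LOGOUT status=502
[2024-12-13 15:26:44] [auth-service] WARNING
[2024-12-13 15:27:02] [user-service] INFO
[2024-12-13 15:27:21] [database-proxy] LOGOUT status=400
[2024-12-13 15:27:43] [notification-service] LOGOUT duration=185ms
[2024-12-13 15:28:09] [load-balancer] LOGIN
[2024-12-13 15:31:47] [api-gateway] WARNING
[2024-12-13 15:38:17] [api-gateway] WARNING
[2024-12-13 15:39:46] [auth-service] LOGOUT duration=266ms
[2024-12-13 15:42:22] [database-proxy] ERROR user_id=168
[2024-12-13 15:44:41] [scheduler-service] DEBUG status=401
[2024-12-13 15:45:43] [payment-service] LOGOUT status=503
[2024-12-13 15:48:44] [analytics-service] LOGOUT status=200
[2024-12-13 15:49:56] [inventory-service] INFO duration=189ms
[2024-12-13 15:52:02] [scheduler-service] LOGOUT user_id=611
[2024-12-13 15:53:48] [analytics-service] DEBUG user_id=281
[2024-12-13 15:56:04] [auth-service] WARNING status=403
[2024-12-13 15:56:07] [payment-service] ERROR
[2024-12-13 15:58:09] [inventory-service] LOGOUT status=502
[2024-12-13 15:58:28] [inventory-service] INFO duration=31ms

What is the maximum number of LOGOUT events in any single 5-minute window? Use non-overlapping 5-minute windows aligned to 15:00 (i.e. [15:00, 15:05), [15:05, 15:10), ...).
3

To find the burst window:

1. Divide the log period into non-overlapping 5-minute windows starting at 15:00
2. Count LOGOUT events in each window
3. Find the window with maximum count
4. Maximum events in a window: 3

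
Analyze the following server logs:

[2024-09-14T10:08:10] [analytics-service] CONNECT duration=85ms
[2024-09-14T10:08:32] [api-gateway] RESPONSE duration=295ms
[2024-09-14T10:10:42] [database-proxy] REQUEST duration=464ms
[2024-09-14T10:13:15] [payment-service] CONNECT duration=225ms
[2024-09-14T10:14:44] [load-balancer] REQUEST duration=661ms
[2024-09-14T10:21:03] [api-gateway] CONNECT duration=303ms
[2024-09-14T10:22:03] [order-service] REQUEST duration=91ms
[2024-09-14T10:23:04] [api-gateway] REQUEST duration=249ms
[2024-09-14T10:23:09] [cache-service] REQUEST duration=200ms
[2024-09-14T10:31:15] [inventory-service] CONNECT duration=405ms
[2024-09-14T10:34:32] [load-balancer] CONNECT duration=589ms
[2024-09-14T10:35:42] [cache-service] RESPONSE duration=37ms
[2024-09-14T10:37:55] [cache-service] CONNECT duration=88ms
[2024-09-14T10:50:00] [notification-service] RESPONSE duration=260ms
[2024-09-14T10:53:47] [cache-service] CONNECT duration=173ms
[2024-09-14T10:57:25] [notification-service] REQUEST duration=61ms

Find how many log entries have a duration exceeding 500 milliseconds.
2

To count timeouts:

1. Threshold: 500ms
2. Extract duration from each log entry
3. Count entries where duration > 500
4. Timeout count: 2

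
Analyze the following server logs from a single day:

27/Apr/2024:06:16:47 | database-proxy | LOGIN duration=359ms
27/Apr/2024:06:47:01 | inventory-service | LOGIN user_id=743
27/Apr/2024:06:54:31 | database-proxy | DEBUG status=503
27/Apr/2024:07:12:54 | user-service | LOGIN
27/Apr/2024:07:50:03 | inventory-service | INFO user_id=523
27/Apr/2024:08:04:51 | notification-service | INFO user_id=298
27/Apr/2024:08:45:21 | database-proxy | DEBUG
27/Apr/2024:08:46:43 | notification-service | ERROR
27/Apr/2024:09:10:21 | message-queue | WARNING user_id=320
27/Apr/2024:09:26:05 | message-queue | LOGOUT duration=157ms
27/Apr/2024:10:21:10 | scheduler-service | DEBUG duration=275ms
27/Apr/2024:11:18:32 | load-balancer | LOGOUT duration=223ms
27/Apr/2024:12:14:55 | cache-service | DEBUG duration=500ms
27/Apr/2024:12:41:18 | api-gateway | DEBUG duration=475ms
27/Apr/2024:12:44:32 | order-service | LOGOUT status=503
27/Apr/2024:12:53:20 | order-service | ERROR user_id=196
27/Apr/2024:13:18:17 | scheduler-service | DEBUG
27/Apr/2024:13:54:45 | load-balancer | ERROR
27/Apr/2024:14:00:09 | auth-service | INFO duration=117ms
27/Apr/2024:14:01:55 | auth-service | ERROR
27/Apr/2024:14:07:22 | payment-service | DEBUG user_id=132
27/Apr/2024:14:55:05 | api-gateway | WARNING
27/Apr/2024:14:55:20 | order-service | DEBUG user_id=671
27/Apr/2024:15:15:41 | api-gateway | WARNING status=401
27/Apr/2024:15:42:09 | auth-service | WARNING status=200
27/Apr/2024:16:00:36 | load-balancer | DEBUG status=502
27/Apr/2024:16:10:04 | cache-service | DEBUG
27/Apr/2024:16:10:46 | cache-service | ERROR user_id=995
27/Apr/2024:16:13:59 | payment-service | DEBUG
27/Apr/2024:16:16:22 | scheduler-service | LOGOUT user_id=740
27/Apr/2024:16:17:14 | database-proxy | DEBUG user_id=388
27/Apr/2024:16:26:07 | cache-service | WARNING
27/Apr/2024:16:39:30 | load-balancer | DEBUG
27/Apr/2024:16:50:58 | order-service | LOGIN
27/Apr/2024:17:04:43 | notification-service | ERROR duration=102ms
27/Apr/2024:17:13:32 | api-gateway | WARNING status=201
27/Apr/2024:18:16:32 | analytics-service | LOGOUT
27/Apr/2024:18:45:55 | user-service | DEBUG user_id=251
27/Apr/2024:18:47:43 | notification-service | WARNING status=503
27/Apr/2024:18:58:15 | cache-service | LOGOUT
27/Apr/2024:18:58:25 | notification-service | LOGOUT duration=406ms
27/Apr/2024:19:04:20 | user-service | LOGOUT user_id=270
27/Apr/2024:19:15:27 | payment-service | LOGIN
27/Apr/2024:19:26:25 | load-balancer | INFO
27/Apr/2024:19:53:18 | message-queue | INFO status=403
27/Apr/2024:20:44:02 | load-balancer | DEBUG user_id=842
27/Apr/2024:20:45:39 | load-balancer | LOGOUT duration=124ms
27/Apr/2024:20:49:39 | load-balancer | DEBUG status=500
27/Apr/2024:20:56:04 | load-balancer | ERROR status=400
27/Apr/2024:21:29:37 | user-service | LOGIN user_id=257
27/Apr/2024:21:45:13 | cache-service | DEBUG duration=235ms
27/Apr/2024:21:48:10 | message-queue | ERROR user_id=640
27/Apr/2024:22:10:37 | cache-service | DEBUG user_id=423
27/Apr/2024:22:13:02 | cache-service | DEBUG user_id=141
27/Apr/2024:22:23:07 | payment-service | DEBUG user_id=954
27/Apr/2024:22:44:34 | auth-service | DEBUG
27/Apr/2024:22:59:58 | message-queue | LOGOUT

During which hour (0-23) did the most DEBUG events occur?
16

To find the peak hour:

1. Group all DEBUG events by hour
2. Count events in each hour
3. Find hour with maximum count
4. Peak hour: 16 (with 5 events)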